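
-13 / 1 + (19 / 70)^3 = -12.98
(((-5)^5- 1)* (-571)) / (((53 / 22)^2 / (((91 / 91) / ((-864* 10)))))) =-35996411 / 1011240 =-35.60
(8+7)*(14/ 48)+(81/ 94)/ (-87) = 47597/ 10904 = 4.37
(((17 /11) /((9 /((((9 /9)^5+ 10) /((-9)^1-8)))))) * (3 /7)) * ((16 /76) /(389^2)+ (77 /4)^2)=-17046462035 /966033264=-17.65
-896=-896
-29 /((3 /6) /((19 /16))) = -551 /8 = -68.88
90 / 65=18 / 13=1.38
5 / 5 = 1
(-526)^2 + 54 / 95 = 26284274 / 95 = 276676.57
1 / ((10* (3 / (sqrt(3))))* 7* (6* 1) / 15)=sqrt(3) / 84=0.02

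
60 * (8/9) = 160/3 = 53.33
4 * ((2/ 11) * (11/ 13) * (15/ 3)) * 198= 7920/ 13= 609.23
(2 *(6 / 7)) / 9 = 4 / 21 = 0.19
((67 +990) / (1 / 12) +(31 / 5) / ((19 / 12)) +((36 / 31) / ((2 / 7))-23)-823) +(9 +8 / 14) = 244402199 / 20615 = 11855.55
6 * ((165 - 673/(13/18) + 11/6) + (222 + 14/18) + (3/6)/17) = -2156894/663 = -3253.23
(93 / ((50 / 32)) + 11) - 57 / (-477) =280792 / 3975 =70.64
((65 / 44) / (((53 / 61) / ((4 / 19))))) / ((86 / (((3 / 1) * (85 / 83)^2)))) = 85941375 / 6562612958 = 0.01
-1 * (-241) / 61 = 241 / 61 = 3.95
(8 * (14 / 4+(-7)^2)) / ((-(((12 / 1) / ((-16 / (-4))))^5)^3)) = -140 / 4782969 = -0.00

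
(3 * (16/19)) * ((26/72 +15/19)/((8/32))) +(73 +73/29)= 2736938/31407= 87.14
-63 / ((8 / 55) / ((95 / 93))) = -109725 / 248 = -442.44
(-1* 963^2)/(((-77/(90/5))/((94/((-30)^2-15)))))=523036116/22715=23026.02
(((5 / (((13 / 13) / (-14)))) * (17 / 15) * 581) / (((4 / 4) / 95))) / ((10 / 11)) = -14450051 / 3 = -4816683.67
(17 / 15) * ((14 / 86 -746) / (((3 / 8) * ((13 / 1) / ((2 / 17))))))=-39472 / 1935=-20.40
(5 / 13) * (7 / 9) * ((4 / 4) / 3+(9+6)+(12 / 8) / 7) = 3265 / 702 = 4.65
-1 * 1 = -1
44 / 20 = 11 / 5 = 2.20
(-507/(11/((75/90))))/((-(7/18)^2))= 136890/539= 253.97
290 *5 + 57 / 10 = 14557 / 10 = 1455.70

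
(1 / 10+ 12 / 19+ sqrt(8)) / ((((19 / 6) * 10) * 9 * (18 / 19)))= 139 / 51300+ sqrt(2) / 135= 0.01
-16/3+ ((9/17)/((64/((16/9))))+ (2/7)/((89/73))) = -646171/127092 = -5.08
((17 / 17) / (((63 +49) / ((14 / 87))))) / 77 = 1 / 53592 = 0.00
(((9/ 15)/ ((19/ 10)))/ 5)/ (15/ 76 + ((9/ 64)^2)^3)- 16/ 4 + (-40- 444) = -209465177626248/ 429513558565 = -487.68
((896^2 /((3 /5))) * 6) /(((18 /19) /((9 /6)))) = 38133760 /3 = 12711253.33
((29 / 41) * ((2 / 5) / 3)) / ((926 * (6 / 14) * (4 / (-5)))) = -203 / 683388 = -0.00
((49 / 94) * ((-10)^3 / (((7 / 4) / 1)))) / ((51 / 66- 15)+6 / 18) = 132000 / 6157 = 21.44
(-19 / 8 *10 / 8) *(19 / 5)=-361 / 32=-11.28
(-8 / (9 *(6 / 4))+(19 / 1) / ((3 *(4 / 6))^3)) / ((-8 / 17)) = -6545 / 1728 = -3.79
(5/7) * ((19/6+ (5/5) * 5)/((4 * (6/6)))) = 35/24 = 1.46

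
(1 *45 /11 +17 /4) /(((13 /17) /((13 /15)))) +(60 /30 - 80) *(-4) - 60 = 172559 /660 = 261.45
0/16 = 0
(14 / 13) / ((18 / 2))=14 / 117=0.12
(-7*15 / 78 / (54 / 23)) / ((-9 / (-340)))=-68425 / 3159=-21.66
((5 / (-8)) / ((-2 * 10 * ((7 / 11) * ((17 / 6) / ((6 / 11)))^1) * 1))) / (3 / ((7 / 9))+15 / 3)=0.00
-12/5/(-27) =4/45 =0.09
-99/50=-1.98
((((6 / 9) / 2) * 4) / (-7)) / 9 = -4 / 189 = -0.02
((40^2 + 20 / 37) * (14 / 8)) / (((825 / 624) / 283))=1220074128 / 2035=599545.03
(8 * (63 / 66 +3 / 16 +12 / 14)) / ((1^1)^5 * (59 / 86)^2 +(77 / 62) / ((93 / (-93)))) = -94117798 / 4538765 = -20.74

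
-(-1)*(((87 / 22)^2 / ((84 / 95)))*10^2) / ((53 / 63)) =53929125 / 25652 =2102.34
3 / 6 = 1 / 2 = 0.50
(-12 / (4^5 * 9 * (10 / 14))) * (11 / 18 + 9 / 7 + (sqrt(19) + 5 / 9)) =-0.01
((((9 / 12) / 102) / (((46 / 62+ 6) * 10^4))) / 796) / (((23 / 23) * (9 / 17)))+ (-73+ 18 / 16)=-8609336999969 / 119782080000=-71.87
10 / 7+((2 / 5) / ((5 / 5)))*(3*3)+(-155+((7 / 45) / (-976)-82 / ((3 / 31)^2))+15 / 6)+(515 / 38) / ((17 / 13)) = -58872752317 / 6620208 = -8892.89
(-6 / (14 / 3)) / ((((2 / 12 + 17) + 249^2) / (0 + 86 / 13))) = -4644 / 33861919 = -0.00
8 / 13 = 0.62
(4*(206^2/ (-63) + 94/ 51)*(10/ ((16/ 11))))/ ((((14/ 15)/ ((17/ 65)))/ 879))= -5796871685/ 1274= -4550134.76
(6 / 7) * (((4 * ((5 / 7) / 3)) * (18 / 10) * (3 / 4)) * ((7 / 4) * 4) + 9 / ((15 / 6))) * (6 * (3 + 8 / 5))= 7452 / 25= 298.08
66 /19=3.47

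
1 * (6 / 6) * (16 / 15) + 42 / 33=386 / 165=2.34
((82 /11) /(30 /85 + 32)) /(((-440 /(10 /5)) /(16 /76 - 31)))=81549 /2528900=0.03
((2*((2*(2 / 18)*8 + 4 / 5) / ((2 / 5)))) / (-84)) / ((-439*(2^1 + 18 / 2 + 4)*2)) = 29 / 2489130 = 0.00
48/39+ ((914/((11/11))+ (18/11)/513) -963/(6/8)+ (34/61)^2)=-11175203896/30329871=-368.46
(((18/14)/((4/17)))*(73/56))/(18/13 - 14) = -145197/257152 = -0.56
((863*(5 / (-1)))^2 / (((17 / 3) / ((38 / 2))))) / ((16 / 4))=1061295825 / 68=15607291.54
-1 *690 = -690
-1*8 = -8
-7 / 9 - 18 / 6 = -34 / 9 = -3.78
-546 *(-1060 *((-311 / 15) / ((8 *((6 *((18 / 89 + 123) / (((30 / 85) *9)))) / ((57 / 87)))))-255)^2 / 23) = 4888012571939994143952669 / 2987145853847000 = 1636348812.91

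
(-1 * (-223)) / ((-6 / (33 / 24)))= -51.10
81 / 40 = 2.02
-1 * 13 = -13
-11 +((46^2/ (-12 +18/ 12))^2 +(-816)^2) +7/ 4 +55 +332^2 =1440725119/ 1764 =816737.60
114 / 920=57 / 460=0.12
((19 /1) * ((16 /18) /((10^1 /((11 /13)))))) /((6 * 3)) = 418 /5265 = 0.08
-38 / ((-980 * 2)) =19 / 980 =0.02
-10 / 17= -0.59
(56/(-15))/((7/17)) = -136/15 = -9.07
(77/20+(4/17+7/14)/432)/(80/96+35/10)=282869/318240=0.89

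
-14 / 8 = -7 / 4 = -1.75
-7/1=-7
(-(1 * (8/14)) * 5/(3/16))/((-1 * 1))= 320/21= 15.24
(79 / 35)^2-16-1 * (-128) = 143441 / 1225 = 117.09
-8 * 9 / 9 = -8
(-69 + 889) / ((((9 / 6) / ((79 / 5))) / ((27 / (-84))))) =-2776.29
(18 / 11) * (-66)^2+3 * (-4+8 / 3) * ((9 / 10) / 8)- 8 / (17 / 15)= 2420967 / 340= 7120.49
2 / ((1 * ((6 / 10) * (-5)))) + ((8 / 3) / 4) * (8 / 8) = 0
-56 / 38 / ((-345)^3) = 28 / 780208875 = 0.00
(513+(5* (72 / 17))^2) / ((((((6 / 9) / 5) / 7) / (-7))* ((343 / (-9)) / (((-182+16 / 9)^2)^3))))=317672247067288353.60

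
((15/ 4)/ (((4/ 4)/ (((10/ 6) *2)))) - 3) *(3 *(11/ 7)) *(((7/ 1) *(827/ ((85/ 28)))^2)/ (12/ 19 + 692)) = 57033523239/ 1697875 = 33591.12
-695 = -695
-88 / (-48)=11 / 6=1.83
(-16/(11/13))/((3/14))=-88.24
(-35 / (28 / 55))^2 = 4726.56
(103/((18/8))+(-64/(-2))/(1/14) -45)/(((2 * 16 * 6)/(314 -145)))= 682591/1728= 395.02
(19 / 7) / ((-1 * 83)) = -19 / 581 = -0.03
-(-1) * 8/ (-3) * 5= -40/ 3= -13.33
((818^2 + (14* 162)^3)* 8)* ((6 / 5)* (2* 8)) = 8960149982208 / 5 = 1792029996441.60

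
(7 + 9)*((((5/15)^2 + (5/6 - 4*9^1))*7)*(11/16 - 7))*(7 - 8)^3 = -446117/18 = -24784.28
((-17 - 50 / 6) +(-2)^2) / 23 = -64 / 69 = -0.93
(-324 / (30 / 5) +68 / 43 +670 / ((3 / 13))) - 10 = 366478 / 129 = 2840.91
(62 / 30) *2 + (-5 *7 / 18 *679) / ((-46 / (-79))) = -9370063 / 4140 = -2263.30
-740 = -740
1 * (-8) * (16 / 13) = -128 / 13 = -9.85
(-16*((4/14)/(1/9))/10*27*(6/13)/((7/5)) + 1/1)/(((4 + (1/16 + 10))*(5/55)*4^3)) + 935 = 535785899/573300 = 934.56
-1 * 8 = -8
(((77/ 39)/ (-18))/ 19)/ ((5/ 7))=-539/ 66690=-0.01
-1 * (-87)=87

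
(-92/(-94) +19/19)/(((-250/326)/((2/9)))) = -10106/17625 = -0.57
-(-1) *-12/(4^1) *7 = -21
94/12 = 47/6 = 7.83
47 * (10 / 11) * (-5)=-2350 / 11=-213.64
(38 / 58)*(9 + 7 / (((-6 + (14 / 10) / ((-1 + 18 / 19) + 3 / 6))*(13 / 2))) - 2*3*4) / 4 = -2.52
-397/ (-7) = 397/ 7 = 56.71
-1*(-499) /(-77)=-499 /77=-6.48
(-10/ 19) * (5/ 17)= -50/ 323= -0.15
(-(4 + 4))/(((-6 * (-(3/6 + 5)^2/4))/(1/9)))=-64/3267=-0.02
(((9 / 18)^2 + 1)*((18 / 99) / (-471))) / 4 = -5 / 41448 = -0.00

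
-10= -10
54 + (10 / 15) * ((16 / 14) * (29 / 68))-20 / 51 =6418 / 119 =53.93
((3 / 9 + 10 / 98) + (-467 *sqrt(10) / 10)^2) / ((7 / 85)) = 545015291 / 2058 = 264827.64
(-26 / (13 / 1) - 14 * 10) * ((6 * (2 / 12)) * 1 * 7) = -994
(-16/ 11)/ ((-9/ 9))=16/ 11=1.45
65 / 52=5 / 4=1.25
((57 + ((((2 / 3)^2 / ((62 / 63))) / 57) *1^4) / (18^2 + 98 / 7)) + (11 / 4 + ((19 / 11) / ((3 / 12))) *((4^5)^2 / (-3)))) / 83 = -29094.49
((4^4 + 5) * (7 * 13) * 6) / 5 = 142506 / 5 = 28501.20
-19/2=-9.50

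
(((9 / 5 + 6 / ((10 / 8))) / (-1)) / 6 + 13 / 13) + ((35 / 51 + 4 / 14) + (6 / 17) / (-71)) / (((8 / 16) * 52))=-103478 / 1647555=-0.06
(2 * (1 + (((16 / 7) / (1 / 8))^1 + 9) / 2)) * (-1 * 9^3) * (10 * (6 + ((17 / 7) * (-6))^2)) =-46611154.81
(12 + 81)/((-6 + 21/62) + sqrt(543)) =674622/654697 + 119164 * sqrt(543)/654697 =5.27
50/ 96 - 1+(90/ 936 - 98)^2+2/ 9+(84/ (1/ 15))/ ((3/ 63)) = 219297209/ 6084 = 36044.91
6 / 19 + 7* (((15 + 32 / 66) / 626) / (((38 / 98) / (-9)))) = -484503 / 130834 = -3.70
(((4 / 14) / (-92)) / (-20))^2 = 1 / 41473600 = 0.00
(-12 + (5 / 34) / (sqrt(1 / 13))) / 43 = -0.27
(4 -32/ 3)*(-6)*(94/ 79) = 3760/ 79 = 47.59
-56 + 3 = -53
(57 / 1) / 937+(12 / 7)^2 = 137721 / 45913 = 3.00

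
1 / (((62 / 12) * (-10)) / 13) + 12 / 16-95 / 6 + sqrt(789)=-28523 / 1860 + sqrt(789)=12.75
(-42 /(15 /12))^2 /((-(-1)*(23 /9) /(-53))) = -13462848 /575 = -23413.65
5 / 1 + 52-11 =46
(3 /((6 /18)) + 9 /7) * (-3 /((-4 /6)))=324 /7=46.29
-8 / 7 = -1.14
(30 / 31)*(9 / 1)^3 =21870 / 31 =705.48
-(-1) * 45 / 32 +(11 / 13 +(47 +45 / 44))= 230059 / 4576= 50.28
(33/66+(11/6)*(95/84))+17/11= 22835/5544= 4.12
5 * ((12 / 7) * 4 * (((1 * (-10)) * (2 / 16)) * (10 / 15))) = -200 / 7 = -28.57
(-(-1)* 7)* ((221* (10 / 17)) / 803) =910 / 803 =1.13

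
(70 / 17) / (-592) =-35 / 5032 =-0.01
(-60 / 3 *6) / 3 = -40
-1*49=-49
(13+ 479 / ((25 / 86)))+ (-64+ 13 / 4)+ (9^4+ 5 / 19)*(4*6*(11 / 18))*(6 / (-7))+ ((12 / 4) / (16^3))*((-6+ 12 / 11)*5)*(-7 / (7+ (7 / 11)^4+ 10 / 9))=-600583157370316083 / 7425201459200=-80884.43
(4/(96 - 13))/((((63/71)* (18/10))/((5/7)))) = 7100/329427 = 0.02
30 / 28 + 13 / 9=317 / 126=2.52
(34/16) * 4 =17/2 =8.50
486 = 486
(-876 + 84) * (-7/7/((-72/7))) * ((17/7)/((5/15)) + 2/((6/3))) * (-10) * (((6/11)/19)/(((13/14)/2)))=97440/247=394.49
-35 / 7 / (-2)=5 / 2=2.50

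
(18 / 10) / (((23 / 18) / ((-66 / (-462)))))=0.20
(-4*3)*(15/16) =-45/4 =-11.25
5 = 5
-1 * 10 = -10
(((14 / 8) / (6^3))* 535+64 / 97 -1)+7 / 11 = 4268939 / 921888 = 4.63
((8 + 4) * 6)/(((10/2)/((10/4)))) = 36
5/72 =0.07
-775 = -775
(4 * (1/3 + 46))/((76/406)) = 56434/57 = 990.07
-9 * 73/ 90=-73/ 10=-7.30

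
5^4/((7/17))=10625/7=1517.86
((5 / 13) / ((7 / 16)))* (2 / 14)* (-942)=-118.30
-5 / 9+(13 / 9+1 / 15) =43 / 45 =0.96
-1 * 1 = -1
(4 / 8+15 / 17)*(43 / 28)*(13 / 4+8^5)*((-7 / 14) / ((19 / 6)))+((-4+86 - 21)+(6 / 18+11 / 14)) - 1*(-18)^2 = -2441147897 / 217056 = -11246.63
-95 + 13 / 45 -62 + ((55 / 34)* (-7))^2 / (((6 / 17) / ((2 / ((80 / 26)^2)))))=-15660289 / 195840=-79.96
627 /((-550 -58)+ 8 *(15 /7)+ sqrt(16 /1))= -4389 /4108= -1.07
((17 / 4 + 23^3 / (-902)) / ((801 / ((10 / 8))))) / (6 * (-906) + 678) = 83335 / 27501316128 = 0.00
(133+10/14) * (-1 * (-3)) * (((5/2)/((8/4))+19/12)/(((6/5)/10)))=66300/7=9471.43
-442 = -442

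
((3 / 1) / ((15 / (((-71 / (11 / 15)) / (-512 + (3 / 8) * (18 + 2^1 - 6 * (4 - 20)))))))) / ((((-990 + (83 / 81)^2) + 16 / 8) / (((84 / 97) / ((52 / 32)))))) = -1878230592 / 84161323236133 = -0.00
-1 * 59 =-59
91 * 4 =364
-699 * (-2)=1398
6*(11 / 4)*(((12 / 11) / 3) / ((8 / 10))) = 15 / 2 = 7.50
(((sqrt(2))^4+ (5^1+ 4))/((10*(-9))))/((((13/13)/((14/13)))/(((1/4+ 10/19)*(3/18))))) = -0.02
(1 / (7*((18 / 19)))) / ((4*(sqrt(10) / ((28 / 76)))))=0.00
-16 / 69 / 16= -1 / 69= -0.01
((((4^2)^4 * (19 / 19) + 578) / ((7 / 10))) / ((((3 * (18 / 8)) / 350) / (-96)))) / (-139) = 470144000 / 139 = 3382330.94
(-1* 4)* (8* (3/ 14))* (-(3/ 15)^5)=48/ 21875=0.00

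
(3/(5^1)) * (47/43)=141/215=0.66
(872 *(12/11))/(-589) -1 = -16943/6479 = -2.62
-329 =-329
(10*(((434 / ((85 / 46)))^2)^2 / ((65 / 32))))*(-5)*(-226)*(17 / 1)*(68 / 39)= 9190489627453212983296 / 18315375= 501790961279974.50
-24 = -24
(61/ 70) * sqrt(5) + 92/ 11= 61 * sqrt(5)/ 70 + 92/ 11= 10.31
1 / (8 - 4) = 1 / 4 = 0.25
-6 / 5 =-1.20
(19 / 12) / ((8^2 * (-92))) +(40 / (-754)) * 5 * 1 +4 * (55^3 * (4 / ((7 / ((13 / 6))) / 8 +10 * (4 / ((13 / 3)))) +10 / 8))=1643206178528193 / 1482810368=1108170.14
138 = 138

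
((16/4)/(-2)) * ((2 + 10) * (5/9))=-40/3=-13.33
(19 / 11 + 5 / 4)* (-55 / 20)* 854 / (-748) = 55937 / 5984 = 9.35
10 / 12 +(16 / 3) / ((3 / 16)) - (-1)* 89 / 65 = 35857 / 1170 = 30.65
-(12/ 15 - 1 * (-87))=-439/ 5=-87.80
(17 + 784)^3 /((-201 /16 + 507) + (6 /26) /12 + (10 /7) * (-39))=748271015856 /638809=1171353.28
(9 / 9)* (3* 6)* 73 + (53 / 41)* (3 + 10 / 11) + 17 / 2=1197453 / 902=1327.55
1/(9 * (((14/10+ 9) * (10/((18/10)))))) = 1/520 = 0.00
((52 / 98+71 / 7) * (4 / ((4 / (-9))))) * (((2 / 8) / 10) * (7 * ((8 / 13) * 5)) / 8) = -6.47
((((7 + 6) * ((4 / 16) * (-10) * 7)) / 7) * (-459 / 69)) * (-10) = -49725 / 23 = -2161.96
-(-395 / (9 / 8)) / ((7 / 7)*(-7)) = -3160 / 63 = -50.16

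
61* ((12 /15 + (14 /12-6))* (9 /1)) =-22143 /10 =-2214.30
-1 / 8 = -0.12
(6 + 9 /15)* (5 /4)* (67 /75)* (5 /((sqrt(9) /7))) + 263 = 20939 /60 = 348.98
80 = 80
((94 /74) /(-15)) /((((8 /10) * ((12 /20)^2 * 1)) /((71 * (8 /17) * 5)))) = -834250 /16983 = -49.12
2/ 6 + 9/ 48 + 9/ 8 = 79/ 48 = 1.65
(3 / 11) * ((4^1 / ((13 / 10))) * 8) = 960 / 143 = 6.71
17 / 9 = 1.89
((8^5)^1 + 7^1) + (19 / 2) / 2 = 131119 / 4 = 32779.75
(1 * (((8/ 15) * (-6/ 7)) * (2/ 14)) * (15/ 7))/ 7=-48/ 2401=-0.02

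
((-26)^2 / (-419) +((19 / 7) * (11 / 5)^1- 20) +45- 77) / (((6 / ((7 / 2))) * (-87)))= 698669 / 2187180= 0.32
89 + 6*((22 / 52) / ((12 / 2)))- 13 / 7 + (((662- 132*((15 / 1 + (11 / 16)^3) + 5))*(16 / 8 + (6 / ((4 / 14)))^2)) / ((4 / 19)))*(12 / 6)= -1585030572577 / 186368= -8504842.96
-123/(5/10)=-246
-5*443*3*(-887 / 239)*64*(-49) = -18483944640 / 239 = -77338680.50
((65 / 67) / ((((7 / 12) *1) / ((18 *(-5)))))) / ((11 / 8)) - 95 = -1051705 / 5159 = -203.86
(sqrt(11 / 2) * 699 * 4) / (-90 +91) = 1398 * sqrt(22) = 6557.20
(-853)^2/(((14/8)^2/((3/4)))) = 8731308/49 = 178189.96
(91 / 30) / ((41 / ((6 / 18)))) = 91 / 3690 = 0.02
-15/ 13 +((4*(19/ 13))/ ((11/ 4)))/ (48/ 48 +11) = -419/ 429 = -0.98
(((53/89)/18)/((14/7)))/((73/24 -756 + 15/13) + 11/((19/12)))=-26182/1178941971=-0.00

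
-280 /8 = -35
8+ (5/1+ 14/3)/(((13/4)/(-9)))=-244/13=-18.77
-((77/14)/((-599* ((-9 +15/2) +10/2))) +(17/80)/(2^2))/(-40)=67761/53670400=0.00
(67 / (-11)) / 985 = -67 / 10835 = -0.01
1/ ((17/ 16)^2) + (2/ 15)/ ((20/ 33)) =15979/ 14450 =1.11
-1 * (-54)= 54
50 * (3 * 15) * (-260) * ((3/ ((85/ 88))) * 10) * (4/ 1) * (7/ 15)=-576576000/ 17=-33916235.29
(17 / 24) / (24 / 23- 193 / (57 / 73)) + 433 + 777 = 3123525291 / 2581432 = 1210.00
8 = 8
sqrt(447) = 21.14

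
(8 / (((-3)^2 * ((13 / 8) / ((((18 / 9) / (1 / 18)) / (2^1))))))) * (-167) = -21376 / 13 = -1644.31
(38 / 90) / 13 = 19 / 585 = 0.03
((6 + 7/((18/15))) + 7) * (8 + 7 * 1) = 565/2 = 282.50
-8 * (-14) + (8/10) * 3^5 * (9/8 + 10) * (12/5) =132562/25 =5302.48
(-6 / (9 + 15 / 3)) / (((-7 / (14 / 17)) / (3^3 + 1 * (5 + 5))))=222 / 119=1.87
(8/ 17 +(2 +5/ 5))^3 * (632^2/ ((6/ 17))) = 41016650848/ 867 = 47308709.17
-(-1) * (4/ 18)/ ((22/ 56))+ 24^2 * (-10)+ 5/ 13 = -7411897/ 1287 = -5759.05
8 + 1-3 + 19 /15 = 7.27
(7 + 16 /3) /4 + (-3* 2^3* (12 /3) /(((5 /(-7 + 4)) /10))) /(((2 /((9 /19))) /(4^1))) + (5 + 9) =128311 /228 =562.77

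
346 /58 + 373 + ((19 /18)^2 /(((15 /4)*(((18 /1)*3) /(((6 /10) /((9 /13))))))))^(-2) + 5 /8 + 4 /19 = 226644524818873 /5109625768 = 44356.38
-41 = -41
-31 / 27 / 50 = -31 / 1350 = -0.02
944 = 944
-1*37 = -37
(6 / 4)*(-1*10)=-15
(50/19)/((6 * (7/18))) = 150/133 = 1.13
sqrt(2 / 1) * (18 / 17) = 18 * sqrt(2) / 17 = 1.50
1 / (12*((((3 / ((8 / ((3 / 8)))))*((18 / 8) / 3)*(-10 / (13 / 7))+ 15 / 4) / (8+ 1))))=416 / 1765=0.24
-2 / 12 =-1 / 6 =-0.17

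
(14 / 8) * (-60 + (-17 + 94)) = 119 / 4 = 29.75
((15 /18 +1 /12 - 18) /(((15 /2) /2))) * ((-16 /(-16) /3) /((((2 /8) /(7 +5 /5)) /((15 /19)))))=-6560 /171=-38.36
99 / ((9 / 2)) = 22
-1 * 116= -116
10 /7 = 1.43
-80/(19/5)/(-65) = 80/247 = 0.32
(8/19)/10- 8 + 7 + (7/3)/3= -154/855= -0.18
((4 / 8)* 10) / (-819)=-5 / 819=-0.01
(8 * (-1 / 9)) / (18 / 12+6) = -16 / 135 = -0.12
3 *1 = 3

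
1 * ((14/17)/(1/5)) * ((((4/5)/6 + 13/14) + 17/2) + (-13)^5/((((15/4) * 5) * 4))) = -1729354/85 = -20345.34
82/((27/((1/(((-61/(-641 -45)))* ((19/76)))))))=136.62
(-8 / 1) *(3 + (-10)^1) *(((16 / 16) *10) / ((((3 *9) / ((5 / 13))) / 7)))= 19600 / 351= 55.84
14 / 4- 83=-159 / 2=-79.50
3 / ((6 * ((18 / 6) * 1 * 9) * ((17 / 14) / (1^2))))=7 / 459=0.02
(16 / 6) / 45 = 8 / 135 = 0.06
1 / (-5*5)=-1 / 25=-0.04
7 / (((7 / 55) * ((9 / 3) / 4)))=220 / 3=73.33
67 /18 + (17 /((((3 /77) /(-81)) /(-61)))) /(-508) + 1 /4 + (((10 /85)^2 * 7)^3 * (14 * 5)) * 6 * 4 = -233870843358077 /55178482734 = -4238.44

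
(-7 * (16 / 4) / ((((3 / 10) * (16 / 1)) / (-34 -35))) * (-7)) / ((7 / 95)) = -76475 / 2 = -38237.50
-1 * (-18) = 18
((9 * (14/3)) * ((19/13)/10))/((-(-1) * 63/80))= 304/39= 7.79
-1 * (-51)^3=132651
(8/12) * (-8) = -16/3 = -5.33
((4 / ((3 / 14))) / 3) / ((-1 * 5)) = -56 / 45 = -1.24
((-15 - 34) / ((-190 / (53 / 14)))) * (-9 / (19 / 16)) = -13356 / 1805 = -7.40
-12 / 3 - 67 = -71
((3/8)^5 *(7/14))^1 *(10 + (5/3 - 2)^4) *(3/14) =7299/917504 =0.01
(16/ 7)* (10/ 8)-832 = -5804/ 7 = -829.14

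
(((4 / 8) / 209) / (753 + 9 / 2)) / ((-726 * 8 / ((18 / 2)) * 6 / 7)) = -7 / 1226010720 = -0.00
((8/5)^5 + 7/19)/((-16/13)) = -8378071/950000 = -8.82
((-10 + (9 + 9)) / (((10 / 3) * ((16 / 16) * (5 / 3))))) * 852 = 30672 / 25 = 1226.88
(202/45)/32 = 101/720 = 0.14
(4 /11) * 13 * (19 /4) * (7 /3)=1729 /33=52.39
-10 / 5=-2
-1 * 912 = -912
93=93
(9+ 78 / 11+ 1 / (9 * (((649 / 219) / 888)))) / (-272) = -32051 / 176528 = -0.18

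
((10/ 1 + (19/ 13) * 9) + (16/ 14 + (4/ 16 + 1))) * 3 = 27897/ 364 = 76.64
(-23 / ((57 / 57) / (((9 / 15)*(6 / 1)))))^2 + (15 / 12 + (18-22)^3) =679309 / 100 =6793.09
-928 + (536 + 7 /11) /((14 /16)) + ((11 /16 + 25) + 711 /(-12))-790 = -1402341 /1232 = -1138.26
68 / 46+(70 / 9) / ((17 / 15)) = 9784 / 1173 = 8.34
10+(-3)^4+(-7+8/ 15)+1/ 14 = 17767/ 210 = 84.60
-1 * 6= -6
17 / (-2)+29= 41 / 2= 20.50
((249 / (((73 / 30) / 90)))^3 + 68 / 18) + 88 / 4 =2734839495693251944 / 3501153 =781125388034.53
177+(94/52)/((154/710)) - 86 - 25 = 74.33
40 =40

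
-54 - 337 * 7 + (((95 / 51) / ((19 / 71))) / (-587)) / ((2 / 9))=-48159719 / 19958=-2413.05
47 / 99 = 0.47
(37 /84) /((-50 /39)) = -481 /1400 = -0.34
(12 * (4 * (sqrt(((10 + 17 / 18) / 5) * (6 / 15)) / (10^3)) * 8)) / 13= 16 * sqrt(197) / 8125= 0.03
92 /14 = 46 /7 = 6.57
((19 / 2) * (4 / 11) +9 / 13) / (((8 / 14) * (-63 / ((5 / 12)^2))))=-14825 / 741312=-0.02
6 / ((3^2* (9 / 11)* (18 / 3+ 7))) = 22 / 351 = 0.06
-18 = -18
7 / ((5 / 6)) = 42 / 5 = 8.40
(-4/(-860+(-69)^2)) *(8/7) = -0.00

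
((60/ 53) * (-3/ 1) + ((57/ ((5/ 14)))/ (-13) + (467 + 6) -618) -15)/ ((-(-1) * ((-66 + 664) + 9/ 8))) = -4841552/ 16511885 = -0.29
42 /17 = 2.47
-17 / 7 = -2.43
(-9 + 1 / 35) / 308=-157 / 5390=-0.03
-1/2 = -0.50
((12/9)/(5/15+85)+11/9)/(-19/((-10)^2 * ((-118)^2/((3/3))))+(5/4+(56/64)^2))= 62048825/101035341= 0.61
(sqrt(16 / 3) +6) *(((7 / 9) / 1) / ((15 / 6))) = 2.59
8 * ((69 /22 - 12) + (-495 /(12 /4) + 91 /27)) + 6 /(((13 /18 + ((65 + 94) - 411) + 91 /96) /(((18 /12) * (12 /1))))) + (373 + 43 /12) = -987.79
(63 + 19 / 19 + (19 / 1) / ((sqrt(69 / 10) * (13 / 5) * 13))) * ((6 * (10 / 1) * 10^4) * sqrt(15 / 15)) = 19000000 * sqrt(690) / 3887 + 38400000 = 38528399.58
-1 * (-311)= 311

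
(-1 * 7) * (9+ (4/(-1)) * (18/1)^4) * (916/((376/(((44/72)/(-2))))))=-822667615/376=-2187945.78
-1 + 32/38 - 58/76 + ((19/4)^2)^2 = 508.15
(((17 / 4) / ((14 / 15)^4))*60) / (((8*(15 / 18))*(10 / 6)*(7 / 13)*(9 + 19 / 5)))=302079375 / 68841472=4.39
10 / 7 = 1.43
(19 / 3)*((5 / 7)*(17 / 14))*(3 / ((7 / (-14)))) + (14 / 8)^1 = -6117 / 196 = -31.21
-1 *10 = -10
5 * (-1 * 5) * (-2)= 50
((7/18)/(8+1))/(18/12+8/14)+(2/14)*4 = 9739/16443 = 0.59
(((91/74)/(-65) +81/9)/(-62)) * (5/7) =-3323/32116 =-0.10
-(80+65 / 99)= -7985 / 99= -80.66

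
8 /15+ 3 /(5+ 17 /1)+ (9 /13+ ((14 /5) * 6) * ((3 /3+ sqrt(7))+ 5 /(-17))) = 192839 /14586+ 84 * sqrt(7) /5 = 57.67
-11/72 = -0.15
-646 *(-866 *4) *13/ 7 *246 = 7156305312/ 7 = 1022329330.29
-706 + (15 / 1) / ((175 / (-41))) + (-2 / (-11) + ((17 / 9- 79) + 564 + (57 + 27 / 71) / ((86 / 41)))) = -2063765246 / 10578645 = -195.09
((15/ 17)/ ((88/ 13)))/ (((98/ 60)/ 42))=8775/ 2618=3.35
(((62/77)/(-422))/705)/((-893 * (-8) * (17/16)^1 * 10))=-31/869426117175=-0.00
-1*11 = -11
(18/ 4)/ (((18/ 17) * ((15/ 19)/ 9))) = 969/ 20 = 48.45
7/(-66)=-7/66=-0.11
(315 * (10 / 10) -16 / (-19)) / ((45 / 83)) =498083 / 855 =582.55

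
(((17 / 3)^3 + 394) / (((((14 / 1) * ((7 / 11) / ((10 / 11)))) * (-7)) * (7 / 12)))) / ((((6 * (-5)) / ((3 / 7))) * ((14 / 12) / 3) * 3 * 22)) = 31102 / 3882417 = 0.01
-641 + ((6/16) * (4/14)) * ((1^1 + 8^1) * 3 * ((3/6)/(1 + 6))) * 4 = -62737/98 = -640.17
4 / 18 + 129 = 1163 / 9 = 129.22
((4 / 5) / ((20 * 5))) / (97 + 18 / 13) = 13 / 159875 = 0.00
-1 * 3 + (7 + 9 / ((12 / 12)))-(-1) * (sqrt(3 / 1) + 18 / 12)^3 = 39 * sqrt(3) / 4 + 239 / 8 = 46.76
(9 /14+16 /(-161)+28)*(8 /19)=5252 /437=12.02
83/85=0.98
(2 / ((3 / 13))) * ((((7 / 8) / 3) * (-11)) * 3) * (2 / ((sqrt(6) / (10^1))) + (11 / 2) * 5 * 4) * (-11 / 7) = 7865 * sqrt(6) / 18 + 86515 / 6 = 15489.46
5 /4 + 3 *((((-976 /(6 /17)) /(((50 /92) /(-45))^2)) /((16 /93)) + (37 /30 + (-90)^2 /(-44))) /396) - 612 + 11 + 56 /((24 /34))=-181939266461 /217800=-835350.17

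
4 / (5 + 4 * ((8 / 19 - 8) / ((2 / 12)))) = -76 / 3361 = -0.02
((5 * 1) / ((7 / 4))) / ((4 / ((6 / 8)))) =0.54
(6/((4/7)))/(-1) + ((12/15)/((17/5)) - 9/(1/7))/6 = -1069/51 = -20.96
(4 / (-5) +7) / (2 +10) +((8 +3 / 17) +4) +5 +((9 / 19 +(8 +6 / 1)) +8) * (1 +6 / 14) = 965093 / 19380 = 49.80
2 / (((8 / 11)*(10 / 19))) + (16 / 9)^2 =27169 / 3240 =8.39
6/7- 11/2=-65/14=-4.64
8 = 8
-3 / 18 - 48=-289 / 6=-48.17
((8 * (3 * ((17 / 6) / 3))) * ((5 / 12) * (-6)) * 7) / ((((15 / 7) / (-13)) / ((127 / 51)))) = 161798 / 27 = 5992.52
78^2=6084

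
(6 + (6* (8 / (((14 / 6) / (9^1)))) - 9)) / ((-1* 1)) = -1275 / 7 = -182.14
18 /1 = 18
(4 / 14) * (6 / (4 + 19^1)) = 12 / 161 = 0.07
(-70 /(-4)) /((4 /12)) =52.50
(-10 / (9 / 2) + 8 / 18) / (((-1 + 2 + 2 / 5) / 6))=-160 / 21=-7.62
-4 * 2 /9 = -8 /9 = -0.89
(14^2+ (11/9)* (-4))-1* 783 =-591.89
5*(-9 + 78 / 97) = -3975 / 97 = -40.98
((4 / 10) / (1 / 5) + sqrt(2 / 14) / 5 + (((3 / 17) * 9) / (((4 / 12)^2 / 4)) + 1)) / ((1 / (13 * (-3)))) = -39897 / 17-39 * sqrt(7) / 35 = -2349.83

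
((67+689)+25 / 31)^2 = 550418521 / 961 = 572756.01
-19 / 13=-1.46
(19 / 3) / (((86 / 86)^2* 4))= 1.58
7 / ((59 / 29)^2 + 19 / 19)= 5887 / 4322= 1.36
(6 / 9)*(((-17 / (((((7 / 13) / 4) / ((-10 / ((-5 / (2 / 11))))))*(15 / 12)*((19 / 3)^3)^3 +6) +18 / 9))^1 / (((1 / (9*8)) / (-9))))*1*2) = 240534448128 / 124234894654963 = 0.00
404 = 404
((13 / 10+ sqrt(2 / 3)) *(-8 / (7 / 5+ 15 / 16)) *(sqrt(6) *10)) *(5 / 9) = -41600 *sqrt(6) / 1683 - 64000 / 1683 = -98.57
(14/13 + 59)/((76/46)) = 17963/494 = 36.36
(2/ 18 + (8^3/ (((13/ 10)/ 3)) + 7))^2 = 19341021184/ 13689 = 1412887.81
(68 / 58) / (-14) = -17 / 203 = -0.08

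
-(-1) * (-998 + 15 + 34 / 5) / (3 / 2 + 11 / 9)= -87858 / 245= -358.60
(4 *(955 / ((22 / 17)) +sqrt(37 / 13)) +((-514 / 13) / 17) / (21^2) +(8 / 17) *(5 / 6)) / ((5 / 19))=76 *sqrt(481) / 65 +3537323252 / 315315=11244.02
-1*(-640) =640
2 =2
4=4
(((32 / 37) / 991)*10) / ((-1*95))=-64 / 696673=-0.00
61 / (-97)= -0.63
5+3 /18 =31 /6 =5.17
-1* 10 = -10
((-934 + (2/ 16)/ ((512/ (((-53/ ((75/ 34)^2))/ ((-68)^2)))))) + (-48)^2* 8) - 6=1612062719947/ 92160000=17492.00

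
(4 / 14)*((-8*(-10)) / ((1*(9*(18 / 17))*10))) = 136 / 567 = 0.24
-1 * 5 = -5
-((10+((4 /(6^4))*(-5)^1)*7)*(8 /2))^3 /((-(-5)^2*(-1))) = -1316873605 /531441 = -2477.93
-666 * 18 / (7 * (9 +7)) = -2997 / 28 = -107.04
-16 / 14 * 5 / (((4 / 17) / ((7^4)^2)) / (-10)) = 1400023100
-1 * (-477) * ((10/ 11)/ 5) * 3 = 2862/ 11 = 260.18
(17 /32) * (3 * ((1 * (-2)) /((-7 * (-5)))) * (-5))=51 /112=0.46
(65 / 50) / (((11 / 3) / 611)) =23829 / 110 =216.63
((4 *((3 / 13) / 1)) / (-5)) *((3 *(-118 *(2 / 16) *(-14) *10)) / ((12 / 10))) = -12390 / 13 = -953.08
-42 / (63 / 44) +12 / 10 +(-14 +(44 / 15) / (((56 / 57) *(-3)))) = -3019 / 70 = -43.13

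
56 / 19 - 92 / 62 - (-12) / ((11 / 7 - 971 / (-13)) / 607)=99099349 / 1021915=96.97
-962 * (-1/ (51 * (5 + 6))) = 962/ 561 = 1.71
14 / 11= 1.27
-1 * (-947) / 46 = 947 / 46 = 20.59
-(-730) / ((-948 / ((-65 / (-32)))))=-23725 / 15168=-1.56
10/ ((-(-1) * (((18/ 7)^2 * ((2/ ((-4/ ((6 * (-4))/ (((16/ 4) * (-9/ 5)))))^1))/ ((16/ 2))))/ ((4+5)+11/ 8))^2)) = 16540489/ 29160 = 567.23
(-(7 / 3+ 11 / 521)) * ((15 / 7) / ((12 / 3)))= -4600 / 3647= -1.26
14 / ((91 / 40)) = 80 / 13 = 6.15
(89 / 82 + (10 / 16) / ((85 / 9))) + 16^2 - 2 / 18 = 12899317 / 50184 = 257.04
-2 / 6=-1 / 3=-0.33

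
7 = 7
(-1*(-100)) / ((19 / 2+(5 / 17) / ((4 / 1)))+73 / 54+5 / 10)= 183600 / 20977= 8.75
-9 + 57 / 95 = -42 / 5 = -8.40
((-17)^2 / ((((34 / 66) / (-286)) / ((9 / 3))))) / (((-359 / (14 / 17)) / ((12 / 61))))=4756752 / 21899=217.21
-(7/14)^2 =-1/4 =-0.25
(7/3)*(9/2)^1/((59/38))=399/59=6.76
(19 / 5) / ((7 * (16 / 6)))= 57 / 280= 0.20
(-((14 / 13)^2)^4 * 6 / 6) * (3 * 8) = -35418937344 / 815730721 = -43.42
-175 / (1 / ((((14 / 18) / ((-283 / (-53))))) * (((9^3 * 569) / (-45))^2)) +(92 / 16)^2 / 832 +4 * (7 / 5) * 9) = -1019946360730752000 / 293976159343179431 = -3.47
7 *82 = 574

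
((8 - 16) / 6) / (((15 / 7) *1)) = -28 / 45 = -0.62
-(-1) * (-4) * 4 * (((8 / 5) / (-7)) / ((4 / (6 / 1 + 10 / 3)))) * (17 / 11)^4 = 10690688 / 219615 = 48.68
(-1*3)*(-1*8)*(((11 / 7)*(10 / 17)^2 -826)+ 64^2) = 158791440 / 2023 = 78493.05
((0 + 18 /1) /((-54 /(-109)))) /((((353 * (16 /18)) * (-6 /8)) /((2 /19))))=-109 /6707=-0.02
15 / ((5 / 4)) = 12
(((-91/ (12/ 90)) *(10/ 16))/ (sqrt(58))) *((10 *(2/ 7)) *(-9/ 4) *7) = 2520.47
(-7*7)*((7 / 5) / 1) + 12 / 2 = -313 / 5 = -62.60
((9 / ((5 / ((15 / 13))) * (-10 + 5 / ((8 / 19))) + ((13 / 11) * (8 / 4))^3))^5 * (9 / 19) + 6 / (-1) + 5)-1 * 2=-34376559031806559736163809163 / 11483100904010912777491245017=-2.99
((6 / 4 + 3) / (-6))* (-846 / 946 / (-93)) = -423 / 58652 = -0.01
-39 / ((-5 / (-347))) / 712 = -3.80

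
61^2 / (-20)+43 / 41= -151701 / 820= -185.00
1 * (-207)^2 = 42849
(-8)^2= 64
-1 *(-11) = 11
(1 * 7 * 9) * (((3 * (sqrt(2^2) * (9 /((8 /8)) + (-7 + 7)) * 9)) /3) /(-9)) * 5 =-5670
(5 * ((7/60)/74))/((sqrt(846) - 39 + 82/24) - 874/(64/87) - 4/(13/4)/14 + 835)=-8653647548/424388375114845 - 66777984 * sqrt(94)/424388375114845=-0.00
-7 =-7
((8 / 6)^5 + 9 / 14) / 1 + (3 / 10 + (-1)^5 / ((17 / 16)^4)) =3105763859 / 710346105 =4.37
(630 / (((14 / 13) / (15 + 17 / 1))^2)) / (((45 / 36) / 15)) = 46725120 / 7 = 6675017.14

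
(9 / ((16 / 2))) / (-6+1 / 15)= -135 / 712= -0.19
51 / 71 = 0.72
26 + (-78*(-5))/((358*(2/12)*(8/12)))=6409/179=35.80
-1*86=-86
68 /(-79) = -68 /79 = -0.86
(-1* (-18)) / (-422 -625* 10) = -3 / 1112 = -0.00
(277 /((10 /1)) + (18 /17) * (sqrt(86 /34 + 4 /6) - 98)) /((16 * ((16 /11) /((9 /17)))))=-1280169 /739840 + 297 * sqrt(8313) /628864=-1.69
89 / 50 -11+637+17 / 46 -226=231236 / 575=402.15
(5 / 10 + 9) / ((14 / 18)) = 171 / 14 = 12.21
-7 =-7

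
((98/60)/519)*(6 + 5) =539/15570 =0.03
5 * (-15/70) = -15/14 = -1.07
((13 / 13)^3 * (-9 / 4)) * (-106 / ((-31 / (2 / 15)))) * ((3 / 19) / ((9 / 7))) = -371 / 2945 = -0.13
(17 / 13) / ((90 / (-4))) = -34 / 585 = -0.06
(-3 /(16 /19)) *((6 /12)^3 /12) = -19 /512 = -0.04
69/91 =0.76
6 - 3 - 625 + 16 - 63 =-669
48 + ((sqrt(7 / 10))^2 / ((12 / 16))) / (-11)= 7906 / 165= 47.92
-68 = -68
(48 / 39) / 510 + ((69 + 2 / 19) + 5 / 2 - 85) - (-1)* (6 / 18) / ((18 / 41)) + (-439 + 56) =-395.63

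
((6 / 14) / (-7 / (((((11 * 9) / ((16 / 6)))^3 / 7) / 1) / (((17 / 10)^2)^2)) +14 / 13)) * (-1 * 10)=-3192890146875 / 796357263401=-4.01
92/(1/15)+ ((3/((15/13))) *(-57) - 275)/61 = 418784/305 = 1373.06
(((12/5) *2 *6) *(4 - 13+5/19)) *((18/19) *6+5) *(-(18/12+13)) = 70361424/1805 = 38981.40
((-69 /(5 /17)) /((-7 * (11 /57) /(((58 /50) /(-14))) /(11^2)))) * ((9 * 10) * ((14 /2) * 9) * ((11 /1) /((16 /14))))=-19003835169 /200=-95019175.84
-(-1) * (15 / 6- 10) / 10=-0.75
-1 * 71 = -71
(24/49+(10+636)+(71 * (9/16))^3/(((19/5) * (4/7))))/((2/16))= 457334093773/1906688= 239857.85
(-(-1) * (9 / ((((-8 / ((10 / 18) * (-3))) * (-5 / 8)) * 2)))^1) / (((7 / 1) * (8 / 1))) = -3 / 112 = -0.03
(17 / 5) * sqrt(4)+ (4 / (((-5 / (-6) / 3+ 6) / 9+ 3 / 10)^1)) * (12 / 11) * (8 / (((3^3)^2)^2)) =82612538 / 12148785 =6.80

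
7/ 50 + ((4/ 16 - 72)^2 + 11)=2063681/ 400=5159.20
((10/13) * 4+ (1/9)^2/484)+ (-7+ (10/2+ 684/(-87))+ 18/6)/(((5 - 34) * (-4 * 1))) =646739153/214308666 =3.02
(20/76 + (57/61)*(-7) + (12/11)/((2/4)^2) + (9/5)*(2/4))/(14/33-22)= 387897/8252080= 0.05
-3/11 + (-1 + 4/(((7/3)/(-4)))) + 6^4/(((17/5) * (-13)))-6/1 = -43.45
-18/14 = -9/7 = -1.29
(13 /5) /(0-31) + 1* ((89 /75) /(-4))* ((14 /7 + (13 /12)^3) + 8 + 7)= -88457747 /16070400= -5.50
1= 1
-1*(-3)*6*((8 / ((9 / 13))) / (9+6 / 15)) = 1040 / 47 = 22.13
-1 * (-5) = 5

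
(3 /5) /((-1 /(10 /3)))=-2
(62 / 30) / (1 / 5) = 31 / 3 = 10.33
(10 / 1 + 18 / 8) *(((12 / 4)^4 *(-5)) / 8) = -19845 / 32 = -620.16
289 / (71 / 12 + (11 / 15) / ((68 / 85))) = 1734 / 41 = 42.29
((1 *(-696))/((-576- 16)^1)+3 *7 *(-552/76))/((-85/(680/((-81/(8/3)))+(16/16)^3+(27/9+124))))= 910212256/4840155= 188.05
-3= -3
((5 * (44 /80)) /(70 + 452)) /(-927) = -11 /1935576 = -0.00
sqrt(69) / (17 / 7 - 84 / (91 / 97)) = -91*sqrt(69) / 7927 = -0.10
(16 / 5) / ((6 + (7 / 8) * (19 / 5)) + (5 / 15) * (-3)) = 0.38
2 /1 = 2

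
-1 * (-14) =14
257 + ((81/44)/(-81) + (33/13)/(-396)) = 220481/858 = 256.97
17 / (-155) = -17 / 155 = -0.11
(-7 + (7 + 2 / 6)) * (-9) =-3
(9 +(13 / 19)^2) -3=6.47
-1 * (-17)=17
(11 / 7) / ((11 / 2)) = 2 / 7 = 0.29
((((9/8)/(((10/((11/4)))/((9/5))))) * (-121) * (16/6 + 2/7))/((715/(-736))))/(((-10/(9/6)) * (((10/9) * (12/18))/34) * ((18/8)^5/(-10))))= 375460096/1535625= 244.50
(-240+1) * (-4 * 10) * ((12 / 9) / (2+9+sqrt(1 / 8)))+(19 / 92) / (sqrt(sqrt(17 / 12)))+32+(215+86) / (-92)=-76480 * sqrt(2) / 2901+19 * 17^(3 / 4) * sqrt(2) * 3^(1 / 4) / 1564+317258383 / 266892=1151.62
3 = 3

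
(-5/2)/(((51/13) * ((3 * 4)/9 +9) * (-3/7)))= 455/3162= 0.14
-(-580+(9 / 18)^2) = 2319 / 4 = 579.75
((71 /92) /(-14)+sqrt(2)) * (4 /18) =-71 /5796+2 * sqrt(2) /9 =0.30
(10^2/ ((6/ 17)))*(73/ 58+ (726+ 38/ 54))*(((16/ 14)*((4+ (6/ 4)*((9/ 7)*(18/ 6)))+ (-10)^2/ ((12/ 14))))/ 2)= 5146309342150/ 345303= 14903749.29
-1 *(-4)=4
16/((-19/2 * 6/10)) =-160/57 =-2.81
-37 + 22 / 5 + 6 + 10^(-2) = -2659 / 100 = -26.59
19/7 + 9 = 82/7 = 11.71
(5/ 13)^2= 25/ 169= 0.15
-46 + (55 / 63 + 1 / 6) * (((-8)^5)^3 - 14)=-2304576371822311 / 63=-36580577330512.87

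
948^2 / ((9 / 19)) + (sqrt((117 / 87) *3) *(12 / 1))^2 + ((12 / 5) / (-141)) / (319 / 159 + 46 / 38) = 62845399329742 / 33114085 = 1897844.96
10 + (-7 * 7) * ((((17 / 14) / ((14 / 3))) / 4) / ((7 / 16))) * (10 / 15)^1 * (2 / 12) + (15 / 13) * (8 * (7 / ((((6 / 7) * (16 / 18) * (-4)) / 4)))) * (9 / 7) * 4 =-116561 / 273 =-426.96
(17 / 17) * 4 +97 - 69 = 32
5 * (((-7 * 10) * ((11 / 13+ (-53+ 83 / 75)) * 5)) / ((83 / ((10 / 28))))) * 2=2488550 / 3237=768.78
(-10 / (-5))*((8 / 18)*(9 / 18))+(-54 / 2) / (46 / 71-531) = 167873 / 338895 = 0.50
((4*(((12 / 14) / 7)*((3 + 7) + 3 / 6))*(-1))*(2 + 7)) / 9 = -36 / 7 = -5.14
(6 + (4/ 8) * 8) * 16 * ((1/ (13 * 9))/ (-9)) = -160/ 1053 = -0.15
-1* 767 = -767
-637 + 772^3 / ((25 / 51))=23465066123 / 25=938602644.92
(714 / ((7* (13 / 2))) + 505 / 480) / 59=20897 / 73632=0.28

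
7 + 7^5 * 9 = 151270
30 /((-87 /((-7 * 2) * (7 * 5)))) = 4900 /29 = 168.97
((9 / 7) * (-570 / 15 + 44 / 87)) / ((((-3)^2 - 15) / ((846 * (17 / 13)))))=3351006 / 377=8888.61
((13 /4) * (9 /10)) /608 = 117 /24320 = 0.00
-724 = -724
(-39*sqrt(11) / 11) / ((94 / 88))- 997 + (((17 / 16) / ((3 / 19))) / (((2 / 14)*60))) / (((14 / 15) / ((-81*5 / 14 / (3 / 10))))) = -1089.12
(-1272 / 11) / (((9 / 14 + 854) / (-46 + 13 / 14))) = 802632 / 131615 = 6.10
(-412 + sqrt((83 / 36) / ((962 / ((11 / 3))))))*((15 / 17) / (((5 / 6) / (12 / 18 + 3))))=-27192 / 17 + 11*sqrt(2634918) / 49062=-1599.17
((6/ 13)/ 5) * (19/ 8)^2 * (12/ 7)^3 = 58482/ 22295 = 2.62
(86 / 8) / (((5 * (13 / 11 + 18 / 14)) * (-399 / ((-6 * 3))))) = 0.04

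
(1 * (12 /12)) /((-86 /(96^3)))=-10287.63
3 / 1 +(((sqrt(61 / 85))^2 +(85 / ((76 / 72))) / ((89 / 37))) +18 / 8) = 22678439 / 574940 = 39.44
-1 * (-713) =713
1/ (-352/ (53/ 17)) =-53/ 5984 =-0.01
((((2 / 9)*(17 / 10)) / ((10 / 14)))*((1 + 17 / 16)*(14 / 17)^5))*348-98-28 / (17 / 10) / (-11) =1086142778 / 22968275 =47.29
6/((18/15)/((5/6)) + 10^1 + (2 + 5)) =150/461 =0.33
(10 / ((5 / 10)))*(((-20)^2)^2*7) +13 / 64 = 1433600013 / 64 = 22400000.20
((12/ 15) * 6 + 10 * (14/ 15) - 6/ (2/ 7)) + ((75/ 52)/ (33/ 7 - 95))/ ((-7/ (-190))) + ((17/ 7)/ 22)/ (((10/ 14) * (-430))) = -4255721923/ 582925200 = -7.30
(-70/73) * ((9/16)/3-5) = 2695/584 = 4.61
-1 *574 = -574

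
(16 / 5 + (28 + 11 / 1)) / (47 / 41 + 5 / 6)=51906 / 2435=21.32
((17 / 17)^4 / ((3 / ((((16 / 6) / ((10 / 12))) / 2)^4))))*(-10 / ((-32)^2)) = -8 / 375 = -0.02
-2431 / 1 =-2431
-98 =-98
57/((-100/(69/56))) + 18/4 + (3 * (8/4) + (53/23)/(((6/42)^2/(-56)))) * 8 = -6508682059/128800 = -50533.25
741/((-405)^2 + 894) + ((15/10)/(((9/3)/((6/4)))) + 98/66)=2.24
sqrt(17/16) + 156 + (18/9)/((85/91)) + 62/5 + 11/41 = sqrt(17)/4 + 595271/3485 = 171.84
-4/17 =-0.24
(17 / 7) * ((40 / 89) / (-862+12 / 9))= -0.00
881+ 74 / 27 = 23861 / 27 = 883.74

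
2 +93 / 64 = 221 / 64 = 3.45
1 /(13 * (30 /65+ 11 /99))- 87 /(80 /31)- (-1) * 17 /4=-157199 /5360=-29.33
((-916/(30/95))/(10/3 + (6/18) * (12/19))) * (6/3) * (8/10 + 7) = -6448182/505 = -12768.68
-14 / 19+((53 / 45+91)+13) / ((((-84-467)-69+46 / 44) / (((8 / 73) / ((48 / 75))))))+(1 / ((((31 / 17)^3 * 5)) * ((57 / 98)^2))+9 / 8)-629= -2418991715781847589 / 3848567267012760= -628.54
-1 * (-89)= 89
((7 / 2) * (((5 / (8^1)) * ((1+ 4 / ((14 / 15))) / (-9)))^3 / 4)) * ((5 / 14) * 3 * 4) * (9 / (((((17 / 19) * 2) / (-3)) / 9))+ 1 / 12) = 17886840625 / 710664192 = 25.17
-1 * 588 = -588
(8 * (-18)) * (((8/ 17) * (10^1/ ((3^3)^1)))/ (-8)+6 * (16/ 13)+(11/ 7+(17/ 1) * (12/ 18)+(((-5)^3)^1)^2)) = -10455794912/ 4641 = -2252918.53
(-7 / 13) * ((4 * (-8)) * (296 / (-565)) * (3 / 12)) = -16576 / 7345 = -2.26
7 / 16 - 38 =-601 / 16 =-37.56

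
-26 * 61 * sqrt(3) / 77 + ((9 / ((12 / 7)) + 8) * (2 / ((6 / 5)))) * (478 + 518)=21995 -1586 * sqrt(3) / 77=21959.32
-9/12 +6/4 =3/4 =0.75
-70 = -70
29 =29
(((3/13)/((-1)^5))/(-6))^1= 1/26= 0.04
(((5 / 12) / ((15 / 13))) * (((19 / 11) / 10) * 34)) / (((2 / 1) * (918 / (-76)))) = -4693 / 53460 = -0.09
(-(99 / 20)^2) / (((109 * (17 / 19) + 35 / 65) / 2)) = -73359 / 146800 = -0.50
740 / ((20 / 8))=296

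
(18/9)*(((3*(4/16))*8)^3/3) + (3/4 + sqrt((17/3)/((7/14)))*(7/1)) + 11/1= 7*sqrt(102)/3 + 623/4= 179.32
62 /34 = 31 /17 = 1.82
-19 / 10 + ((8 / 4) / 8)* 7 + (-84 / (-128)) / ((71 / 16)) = -0.00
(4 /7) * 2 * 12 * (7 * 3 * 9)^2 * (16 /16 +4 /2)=1469664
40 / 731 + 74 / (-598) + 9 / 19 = 1680468 / 4152811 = 0.40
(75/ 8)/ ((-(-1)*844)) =75/ 6752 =0.01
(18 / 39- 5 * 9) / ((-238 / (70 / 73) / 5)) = 14475 / 16133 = 0.90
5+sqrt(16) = 9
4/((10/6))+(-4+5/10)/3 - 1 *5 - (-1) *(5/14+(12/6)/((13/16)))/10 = -19027/5460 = -3.48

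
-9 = -9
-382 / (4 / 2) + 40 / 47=-8937 / 47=-190.15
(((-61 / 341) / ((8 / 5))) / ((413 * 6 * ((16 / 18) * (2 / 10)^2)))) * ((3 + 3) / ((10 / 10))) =-68625 / 9013312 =-0.01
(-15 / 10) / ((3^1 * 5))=-1 / 10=-0.10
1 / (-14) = -1 / 14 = -0.07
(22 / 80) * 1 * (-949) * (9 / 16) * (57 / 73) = -114.62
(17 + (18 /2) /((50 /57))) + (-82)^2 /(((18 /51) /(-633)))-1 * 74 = -602977037 /50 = -12059540.74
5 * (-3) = -15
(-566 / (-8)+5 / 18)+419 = 17641 / 36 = 490.03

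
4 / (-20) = -1 / 5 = -0.20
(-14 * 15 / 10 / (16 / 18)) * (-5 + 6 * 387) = -437913 / 8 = -54739.12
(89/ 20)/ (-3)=-89/ 60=-1.48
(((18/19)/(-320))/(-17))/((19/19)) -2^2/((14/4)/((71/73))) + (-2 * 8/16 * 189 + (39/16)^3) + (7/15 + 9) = -1685030316523/10140856320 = -166.16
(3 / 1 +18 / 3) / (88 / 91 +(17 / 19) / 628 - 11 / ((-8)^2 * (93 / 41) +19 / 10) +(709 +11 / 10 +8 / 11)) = 32409322005060 / 2562932556497689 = 0.01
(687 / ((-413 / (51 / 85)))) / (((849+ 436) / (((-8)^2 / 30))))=-21984 / 13267625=-0.00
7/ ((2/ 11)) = 77/ 2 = 38.50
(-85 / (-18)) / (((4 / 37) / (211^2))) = 140018545 / 72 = 1944702.01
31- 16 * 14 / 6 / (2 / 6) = -81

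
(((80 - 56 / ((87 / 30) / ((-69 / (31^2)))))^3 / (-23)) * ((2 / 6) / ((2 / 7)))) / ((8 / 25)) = -127625991081164800000 / 1493527582037721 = -85452.72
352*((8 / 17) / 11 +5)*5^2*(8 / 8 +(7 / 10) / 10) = 807208 / 17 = 47482.82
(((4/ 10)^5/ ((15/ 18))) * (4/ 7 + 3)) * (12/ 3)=768/ 4375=0.18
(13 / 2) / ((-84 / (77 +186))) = -3419 / 168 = -20.35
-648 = -648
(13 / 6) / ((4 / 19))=247 / 24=10.29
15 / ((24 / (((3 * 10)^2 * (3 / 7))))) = 3375 / 14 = 241.07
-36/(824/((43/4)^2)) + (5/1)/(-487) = -8120647/1605152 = -5.06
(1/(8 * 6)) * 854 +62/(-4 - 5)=785/72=10.90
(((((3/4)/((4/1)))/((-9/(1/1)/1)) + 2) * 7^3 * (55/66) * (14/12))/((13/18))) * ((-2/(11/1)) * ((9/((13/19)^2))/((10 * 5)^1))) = -63.89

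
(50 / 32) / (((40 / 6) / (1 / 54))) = 5 / 1152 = 0.00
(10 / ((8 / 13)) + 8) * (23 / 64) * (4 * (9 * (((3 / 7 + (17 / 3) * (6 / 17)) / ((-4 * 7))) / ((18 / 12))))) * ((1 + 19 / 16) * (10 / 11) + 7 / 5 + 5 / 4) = -232227021 / 2759680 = -84.15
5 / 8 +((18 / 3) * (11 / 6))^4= 117133 / 8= 14641.62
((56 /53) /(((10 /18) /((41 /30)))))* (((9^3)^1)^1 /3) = 836892 /1325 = 631.62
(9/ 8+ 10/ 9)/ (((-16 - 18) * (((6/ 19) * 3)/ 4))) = -3059/ 11016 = -0.28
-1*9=-9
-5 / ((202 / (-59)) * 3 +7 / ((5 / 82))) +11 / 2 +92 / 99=6.38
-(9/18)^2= -1/4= -0.25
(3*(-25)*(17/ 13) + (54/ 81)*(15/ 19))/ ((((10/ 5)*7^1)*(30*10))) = -4819/ 207480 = -0.02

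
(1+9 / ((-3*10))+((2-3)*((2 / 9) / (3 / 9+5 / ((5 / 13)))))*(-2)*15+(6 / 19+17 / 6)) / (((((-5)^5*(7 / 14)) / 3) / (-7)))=17353 / 296875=0.06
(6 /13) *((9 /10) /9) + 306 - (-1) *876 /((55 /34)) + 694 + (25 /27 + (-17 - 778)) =2886095 /3861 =747.50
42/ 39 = 14/ 13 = 1.08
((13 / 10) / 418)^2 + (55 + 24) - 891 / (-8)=3326308319 / 17472400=190.38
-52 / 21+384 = 8012 / 21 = 381.52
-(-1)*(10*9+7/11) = 997/11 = 90.64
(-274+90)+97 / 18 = -3215 / 18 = -178.61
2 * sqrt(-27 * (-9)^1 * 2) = 18 * sqrt(6) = 44.09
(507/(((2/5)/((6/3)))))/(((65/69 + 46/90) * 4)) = 2623725/6016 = 436.12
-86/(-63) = 86/63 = 1.37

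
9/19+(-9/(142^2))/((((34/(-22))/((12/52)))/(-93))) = 39581397/84668636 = 0.47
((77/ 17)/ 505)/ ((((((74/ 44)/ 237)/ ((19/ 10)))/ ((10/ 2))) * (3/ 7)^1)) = 28.02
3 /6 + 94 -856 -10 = -1543 /2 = -771.50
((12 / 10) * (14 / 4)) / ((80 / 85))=357 / 80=4.46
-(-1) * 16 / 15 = 16 / 15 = 1.07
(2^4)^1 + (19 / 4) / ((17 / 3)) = 1145 / 68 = 16.84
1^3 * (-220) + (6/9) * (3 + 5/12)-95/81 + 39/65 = -176819/810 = -218.30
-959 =-959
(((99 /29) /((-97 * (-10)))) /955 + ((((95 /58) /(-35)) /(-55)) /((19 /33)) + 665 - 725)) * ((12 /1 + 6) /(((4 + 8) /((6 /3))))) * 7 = -16923996603 /13432075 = -1259.97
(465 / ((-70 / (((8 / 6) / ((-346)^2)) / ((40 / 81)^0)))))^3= -29791 / 73563219143252216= -0.00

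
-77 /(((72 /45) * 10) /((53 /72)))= -4081 /1152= -3.54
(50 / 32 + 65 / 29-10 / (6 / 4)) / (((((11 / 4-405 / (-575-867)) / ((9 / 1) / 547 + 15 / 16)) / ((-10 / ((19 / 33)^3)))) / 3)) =4310323591907025 / 30433873116704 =141.63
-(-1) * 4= 4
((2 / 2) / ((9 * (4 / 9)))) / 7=1 / 28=0.04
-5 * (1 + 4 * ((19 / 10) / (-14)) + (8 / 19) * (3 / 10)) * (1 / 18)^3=-0.00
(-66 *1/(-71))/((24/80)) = 220/71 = 3.10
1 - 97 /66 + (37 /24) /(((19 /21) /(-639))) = -5463889 /5016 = -1089.29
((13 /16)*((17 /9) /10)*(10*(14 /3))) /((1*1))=1547 /216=7.16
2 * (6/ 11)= 12/ 11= 1.09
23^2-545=-16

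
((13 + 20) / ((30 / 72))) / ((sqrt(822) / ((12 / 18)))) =44 * sqrt(822) / 685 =1.84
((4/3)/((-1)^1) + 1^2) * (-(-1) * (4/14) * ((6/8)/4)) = -1/56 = -0.02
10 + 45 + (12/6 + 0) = 57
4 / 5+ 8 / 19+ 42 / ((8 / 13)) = 26399 / 380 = 69.47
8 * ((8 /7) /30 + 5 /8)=557 /105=5.30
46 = 46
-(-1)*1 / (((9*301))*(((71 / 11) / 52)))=572 / 192339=0.00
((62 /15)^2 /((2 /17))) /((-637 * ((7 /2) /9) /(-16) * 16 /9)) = 588132 /111475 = 5.28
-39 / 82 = -0.48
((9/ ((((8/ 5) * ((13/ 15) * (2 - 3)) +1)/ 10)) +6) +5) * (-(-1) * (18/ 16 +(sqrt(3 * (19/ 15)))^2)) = -1092.16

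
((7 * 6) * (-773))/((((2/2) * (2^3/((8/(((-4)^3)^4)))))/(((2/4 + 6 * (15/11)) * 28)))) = -21703521/46137344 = -0.47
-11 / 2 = -5.50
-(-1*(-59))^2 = -3481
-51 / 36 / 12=-17 / 144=-0.12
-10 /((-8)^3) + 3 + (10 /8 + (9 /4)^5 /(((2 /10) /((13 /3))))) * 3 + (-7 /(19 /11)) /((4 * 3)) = 3754.66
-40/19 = -2.11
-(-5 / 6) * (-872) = -2180 / 3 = -726.67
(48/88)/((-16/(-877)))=2631/88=29.90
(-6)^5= -7776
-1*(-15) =15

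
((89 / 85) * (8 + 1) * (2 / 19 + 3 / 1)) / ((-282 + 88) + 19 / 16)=-756144 / 4982275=-0.15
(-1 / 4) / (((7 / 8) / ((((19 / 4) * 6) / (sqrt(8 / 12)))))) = -57 * sqrt(6) / 14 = -9.97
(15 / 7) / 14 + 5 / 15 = 143 / 294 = 0.49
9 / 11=0.82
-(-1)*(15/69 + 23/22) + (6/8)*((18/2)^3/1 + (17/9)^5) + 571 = 5662265006/4979799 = 1137.05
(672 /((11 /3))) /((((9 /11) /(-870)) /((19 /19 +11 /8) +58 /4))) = -3288600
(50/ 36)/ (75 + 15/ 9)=5/ 276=0.02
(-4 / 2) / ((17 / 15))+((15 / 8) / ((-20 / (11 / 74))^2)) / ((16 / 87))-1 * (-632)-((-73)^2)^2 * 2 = -54141331788058323 / 953262080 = -56795851.76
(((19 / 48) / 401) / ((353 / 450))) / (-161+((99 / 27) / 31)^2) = -12324825 / 1576750940032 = -0.00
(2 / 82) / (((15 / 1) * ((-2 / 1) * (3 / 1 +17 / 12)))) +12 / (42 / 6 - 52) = -8698 / 32595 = -0.27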